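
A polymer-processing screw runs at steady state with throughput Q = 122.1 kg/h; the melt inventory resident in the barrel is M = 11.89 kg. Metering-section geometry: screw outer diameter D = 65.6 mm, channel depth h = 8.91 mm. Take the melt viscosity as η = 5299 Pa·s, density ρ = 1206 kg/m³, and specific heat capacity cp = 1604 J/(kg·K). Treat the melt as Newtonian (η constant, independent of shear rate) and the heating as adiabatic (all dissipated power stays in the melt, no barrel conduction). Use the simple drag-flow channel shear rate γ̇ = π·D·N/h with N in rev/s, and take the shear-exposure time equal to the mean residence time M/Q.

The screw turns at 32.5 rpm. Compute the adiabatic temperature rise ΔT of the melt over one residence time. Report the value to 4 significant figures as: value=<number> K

value=150.7 K

Q_s = Q / 3600 = 122.1 / 3600 = 0.0339167 kg/s
t_res = M / Q_s = 11.89 ÷ 0.0339167 = 350.565 s
Geometry in metres: D = 65.6 mm → 0.0656 m, h = 8.91 mm → 0.00891 m; screw speed N = 32.5 rpm = 0.541667 rev/s
γ̇ = π·D·N / h = π · 0.0656 · 0.541667 / 0.00891 = 12.5288 s⁻¹
ΔT = η·γ̇²·t_res / (ρ·cp) = 5299 · (12.5288)² · 350.565 / (1206 · 1604) = 150.74 K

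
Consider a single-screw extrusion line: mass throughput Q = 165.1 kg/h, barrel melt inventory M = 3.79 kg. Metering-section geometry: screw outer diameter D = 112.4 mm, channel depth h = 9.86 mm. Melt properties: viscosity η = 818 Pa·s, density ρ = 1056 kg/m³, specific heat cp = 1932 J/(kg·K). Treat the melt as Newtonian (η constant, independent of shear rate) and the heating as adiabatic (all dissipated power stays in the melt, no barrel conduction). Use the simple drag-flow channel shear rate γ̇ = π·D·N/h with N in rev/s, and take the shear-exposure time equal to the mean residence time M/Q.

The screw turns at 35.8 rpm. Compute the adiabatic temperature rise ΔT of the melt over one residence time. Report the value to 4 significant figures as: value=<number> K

value=15.13 K

Convert throughput: Q = 165.1 kg/h = 165.1/3600 = 0.0458611 kg/s
t_res = M / Q_s = 3.79 / 0.0458611 = 82.6408 s
D = 112.4 mm = 0.1124 m;  h = 9.86 mm = 0.00986 m;  N = 35.8 rpm / 60 = 0.596667 rev/s
Shear rate: γ̇ = πDN/h = π·0.1124·0.596667/0.00986 = 21.3684 s⁻¹
ΔT = η·γ̇²·t_res/(ρ·cp) = [818 × 21.3684² × 82.6408] / [1056 × 1932] = 15.1293 K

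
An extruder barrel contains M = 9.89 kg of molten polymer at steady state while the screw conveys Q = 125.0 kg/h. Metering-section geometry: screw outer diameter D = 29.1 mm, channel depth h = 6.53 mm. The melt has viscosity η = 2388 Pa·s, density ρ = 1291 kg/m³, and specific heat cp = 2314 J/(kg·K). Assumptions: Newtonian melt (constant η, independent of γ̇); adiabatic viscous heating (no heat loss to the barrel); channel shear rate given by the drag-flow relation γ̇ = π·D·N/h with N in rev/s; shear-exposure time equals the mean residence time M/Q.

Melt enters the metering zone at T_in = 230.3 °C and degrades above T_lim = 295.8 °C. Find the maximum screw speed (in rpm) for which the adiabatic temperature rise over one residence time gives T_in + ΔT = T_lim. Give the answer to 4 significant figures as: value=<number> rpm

Throughput in SI: Q_s = 125.0 kg/h ÷ 3600 s/h = 0.0347222 kg/s
t_res = M / Q_s = 9.89 ÷ 0.0347222 = 284.832 s
Convert to metres: D = 0.0291 m, h = 0.00653 m
ΔT_a = T_lim − T_in = 295.8 − 230.3 = 65.5 K
γ̇_max² = ΔT_a·ρ·cp/(η·t_res) = 65.5·1291·2314/(2388·284.832) = 287.679 s⁻²
γ̇_max = √287.679 = 16.9611 s⁻¹
N_max = γ̇_max h / (πD) = 16.9611·0.00653/(π·0.0291) = 1.2115 rev/s → ×60 = 72.6901 rpm

value=72.69 rpm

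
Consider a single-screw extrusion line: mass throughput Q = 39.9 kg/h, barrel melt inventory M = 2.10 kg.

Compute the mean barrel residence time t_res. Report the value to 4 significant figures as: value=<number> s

value=189.5 s

Convert throughput: Q = 39.9 kg/h = 39.9/3600 = 0.0110833 kg/s
t_res = M / Q_s = 2.10 ÷ 0.0110833 = 189.474 s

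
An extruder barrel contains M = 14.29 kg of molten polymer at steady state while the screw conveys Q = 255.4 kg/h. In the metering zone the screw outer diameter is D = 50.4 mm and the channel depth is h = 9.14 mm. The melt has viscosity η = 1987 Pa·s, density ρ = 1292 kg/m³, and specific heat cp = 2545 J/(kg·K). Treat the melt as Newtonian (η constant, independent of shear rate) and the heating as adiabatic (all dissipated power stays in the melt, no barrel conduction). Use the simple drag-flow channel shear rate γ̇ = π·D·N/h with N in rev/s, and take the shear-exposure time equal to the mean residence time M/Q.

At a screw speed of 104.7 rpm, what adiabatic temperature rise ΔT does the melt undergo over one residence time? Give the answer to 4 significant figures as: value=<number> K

value=111.2 K

Q_s = Q / 3600 = 255.4 / 3600 = 0.0709444 kg/s
t_res = M / Q_s = 14.29 / 0.0709444 = 201.425 s
D = 50.4 mm = 0.0504 m;  h = 9.14 mm = 0.00914 m;  N = 104.7 rpm / 60 = 1.745 rev/s
γ̇ = π D N / h = (π)(0.0504)(1.745) / 0.00914 = 30.2294 s⁻¹
ΔT = η·γ̇²·t_res / (ρ·cp) = 1987 · (30.2294)² · 201.425 / (1292 · 2545) = 111.23 K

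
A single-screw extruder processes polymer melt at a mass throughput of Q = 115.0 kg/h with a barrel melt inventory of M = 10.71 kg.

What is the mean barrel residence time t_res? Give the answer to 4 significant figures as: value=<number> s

value=335.3 s

Convert throughput: Q = 115.0 kg/h = 115.0/3600 = 0.0319444 kg/s
Mean residence time: t_res = M/Q_s = 10.71 kg / 0.0319444 kg/s = 335.27 s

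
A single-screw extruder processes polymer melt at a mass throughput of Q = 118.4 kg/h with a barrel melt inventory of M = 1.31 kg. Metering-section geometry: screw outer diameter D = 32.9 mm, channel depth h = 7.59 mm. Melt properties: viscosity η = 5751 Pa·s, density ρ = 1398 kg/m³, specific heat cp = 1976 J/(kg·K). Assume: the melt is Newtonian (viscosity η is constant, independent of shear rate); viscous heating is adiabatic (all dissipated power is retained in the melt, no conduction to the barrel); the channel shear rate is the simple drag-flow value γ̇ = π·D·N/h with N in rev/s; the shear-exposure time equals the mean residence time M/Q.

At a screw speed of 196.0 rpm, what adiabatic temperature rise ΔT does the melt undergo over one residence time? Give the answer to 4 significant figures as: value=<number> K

value=164.1 K

Q_s = Q / 3600 = 118.4 / 3600 = 0.0328889 kg/s
t_res = M / Q_s = 1.31 ÷ 0.0328889 = 39.8311 s
D = 32.9 mm = 0.0329 m;  h = 7.59 mm = 0.00759 m;  N = 196.0 rpm / 60 = 3.26667 rev/s
γ̇ = π D N / h = (π)(0.0329)(3.26667) / 0.00759 = 44.4845 s⁻¹
ΔT = η·γ̇²·t_res/(ρ·cp) = [5751 × 44.4845² × 39.8311] / [1398 × 1976] = 164.093 K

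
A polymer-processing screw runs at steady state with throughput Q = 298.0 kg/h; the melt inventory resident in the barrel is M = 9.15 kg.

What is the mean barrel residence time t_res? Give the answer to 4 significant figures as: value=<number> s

value=110.5 s

Throughput in SI: Q_s = 298.0 kg/h ÷ 3600 s/h = 0.0827778 kg/s
Mean residence time: t_res = M/Q_s = 9.15 kg / 0.0827778 kg/s = 110.537 s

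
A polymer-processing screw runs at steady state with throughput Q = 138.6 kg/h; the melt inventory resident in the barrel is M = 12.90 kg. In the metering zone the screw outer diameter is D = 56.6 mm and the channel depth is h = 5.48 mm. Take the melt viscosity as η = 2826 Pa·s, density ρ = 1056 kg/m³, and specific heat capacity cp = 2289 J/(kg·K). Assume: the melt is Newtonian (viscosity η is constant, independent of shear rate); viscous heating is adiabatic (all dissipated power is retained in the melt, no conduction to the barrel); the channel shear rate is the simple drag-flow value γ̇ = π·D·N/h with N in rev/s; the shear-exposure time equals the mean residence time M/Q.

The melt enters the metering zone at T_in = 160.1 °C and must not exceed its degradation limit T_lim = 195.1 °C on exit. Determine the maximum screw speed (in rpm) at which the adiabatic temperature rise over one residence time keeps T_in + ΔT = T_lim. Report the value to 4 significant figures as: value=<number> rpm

value=17.48 rpm

Q_s = Q / 3600 = 138.6 / 3600 = 0.0385 kg/s
t_res = M / Q_s = 12.90 / 0.0385 = 335.065 s
Convert to metres: D = 0.0566 m, h = 0.00548 m
ΔT_a = T_lim − T_in = 195.1 − 160.1 = 35 K
Invert ΔT = ηγ̇²t_res/(ρcp) for γ̇: γ̇_max² = ΔT_a ρ cp / (η t_res) = 35·1056·2289 / (2826·335.065) = 89.3463 s⁻²
γ̇_max = √89.3463 = 9.45232 s⁻¹
N_max = γ̇_max h / (πD) = 9.45232·0.00548/(π·0.0566) = 0.291308 rev/s → ×60 = 17.4785 rpm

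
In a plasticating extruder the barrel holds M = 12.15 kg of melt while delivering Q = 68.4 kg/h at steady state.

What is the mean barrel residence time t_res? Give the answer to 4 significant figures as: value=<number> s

value=639.5 s

Throughput in SI: Q_s = 68.4 kg/h ÷ 3600 s/h = 0.019 kg/s
t_res = M / Q_s = 12.15 / 0.019 = 639.474 s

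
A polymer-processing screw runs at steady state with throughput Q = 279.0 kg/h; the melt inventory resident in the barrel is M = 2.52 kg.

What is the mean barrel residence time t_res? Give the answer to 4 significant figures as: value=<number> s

Throughput in SI: Q_s = 279.0 kg/h ÷ 3600 s/h = 0.0775 kg/s
Mean residence time: t_res = M/Q_s = 2.52 kg / 0.0775 kg/s = 32.5161 s

value=32.52 s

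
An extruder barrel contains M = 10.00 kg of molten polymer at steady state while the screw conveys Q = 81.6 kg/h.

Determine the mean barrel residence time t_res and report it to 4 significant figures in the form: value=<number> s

Q_s = Q / 3600 = 81.6 / 3600 = 0.0226667 kg/s
t_res = M / Q_s = 10.00 ÷ 0.0226667 = 441.176 s

value=441.2 s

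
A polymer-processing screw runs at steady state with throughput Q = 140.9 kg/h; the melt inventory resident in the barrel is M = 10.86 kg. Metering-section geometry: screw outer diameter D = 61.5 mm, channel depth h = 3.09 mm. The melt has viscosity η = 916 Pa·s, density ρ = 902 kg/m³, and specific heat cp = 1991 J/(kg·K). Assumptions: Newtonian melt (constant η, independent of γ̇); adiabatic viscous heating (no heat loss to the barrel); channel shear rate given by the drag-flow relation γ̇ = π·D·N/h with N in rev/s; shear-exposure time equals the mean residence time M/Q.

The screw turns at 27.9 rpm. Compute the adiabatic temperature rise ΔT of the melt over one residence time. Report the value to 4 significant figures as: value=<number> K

value=119.6 K

Q_s = Q / 3600 = 140.9 / 3600 = 0.0391389 kg/s
t_res = M / Q_s = 10.86 ÷ 0.0391389 = 277.473 s
Geometry in metres: D = 61.5 mm → 0.0615 m, h = 3.09 mm → 0.00309 m; screw speed N = 27.9 rpm = 0.465 rev/s
Shear rate: γ̇ = πDN/h = π·0.0615·0.465/0.00309 = 29.075 s⁻¹
ΔT = η·γ̇²·t_res/(ρ·cp) = [916 × 29.075² × 277.473] / [902 × 1991] = 119.64 K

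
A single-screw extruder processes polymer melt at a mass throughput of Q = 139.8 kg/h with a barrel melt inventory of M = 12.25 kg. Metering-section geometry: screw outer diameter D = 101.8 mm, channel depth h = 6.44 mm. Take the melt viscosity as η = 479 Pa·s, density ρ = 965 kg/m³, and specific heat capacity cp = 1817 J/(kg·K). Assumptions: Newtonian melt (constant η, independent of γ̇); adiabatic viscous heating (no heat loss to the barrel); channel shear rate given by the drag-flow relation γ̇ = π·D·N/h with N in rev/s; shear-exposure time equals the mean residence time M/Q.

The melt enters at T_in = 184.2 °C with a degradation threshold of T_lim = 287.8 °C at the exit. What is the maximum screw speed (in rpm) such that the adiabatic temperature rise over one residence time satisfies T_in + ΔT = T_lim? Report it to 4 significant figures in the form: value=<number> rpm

Throughput in SI: Q_s = 139.8 kg/h ÷ 3600 s/h = 0.0388333 kg/s
t_res = M / Q_s = 12.25 / 0.0388333 = 315.451 s
Convert to metres: D = 0.1018 m, h = 0.00644 m
ΔT_a = T_lim − T_in = 287.8 °C − 184.2 °C = 103.6 K
Invert ΔT = ηγ̇²t_res/(ρcp) for γ̇: γ̇_max² = ΔT_a ρ cp / (η t_res) = 103.6·965·1817 / (479·315.451) = 1202.2 s⁻²
γ̇_max = sqrt(1202.2) = 34.6727 s⁻¹
N_max = γ̇_max·h / (π·D) = 34.6727 · 0.00644 / (π · 0.1018) = 0.698193 rev/s = 41.8916 rpm

value=41.89 rpm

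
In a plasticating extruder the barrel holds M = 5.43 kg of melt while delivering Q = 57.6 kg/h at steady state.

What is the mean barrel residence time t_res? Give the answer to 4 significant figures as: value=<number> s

Convert throughput: Q = 57.6 kg/h = 57.6/3600 = 0.016 kg/s
t_res = M / Q_s = 5.43 / 0.016 = 339.375 s

value=339.4 s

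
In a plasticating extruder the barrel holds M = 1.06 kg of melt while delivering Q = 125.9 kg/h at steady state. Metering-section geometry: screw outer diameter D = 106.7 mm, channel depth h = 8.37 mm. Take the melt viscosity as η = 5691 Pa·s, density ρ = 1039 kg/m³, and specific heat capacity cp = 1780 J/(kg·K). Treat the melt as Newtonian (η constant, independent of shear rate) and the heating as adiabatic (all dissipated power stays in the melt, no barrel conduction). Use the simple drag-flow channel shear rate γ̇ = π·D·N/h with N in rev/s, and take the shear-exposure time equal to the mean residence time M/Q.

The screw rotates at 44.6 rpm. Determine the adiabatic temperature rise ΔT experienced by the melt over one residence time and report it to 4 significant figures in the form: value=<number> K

Convert throughput: Q = 125.9 kg/h = 125.9/3600 = 0.0349722 kg/s
t_res = M / Q_s = 1.06 / 0.0349722 = 30.3098 s
Convert to SI: D = 0.1067 m, h = 0.00837 m, N = 44.6/60 = 0.743333 rev/s
γ̇ = π D N / h = (π)(0.1067)(0.743333) / 0.00837 = 29.7696 s⁻¹
Adiabatic rise: ΔT = η γ̇² t_res / (ρ cp) = 5691·(29.7696)²·30.3098 / (1039·1780) = 82.6572 K

value=82.66 K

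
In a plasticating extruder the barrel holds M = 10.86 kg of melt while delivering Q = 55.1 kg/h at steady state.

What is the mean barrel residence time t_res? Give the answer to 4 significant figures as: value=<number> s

value=709.5 s

Q_s = Q / 3600 = 55.1 / 3600 = 0.0153056 kg/s
t_res = M / Q_s = 10.86 ÷ 0.0153056 = 709.546 s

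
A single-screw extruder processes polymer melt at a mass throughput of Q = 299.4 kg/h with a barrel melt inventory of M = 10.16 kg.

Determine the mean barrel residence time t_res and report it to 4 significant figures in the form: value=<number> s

Throughput in SI: Q_s = 299.4 kg/h ÷ 3600 s/h = 0.0831667 kg/s
t_res = M / Q_s = 10.16 ÷ 0.0831667 = 122.164 s

value=122.2 s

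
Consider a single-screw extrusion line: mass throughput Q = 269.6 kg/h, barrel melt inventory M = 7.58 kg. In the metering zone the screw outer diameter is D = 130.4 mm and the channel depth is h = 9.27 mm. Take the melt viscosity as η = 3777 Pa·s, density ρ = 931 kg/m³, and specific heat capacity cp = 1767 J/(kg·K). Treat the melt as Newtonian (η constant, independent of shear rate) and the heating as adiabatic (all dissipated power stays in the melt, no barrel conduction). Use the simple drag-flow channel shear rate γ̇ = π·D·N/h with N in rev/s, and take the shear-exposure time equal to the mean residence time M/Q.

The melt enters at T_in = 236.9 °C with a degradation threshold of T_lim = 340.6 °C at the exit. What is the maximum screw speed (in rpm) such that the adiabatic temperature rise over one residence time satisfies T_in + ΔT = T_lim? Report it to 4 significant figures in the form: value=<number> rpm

Q_s = Q / 3600 = 269.6 / 3600 = 0.0748889 kg/s
t_res = M / Q_s = 7.58 / 0.0748889 = 101.217 s
Convert to metres: D = 0.1304 m, h = 0.00927 m
Allowable rise: ΔT_a = T_lim − T_in = 340.6 − 236.9 = 103.7 K
Invert ΔT = ηγ̇²t_res/(ρcp) for γ̇: γ̇_max² = ΔT_a ρ cp / (η t_res) = 103.7·931·1767 / (3777·101.217) = 446.238 s⁻²
γ̇_max = √446.238 = 21.1243 s⁻¹
N_max = γ̇_max·h / (π·D) = 21.1243 · 0.00927 / (π · 0.1304) = 0.478008 rev/s = 28.6805 rpm

value=28.68 rpm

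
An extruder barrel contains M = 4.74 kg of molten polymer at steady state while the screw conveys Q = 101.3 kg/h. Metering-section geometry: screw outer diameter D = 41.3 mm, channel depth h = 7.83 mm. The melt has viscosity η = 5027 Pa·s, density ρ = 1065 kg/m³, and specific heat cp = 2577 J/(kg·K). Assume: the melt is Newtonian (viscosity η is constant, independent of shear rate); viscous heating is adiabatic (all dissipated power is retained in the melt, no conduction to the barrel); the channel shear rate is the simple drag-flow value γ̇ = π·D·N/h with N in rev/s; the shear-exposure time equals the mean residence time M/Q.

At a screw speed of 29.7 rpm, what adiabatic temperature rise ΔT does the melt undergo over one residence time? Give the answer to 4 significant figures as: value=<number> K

Throughput in SI: Q_s = 101.3 kg/h ÷ 3600 s/h = 0.0281389 kg/s
t_res = M / Q_s = 4.74 ÷ 0.0281389 = 168.45 s
Geometry in metres: D = 41.3 mm → 0.0413 m, h = 7.83 mm → 0.00783 m; screw speed N = 29.7 rpm = 0.495 rev/s
Shear rate: γ̇ = πDN/h = π·0.0413·0.495/0.00783 = 8.20245 s⁻¹
ΔT = η·γ̇²·t_res / (ρ·cp) = 5027 · (8.20245)² · 168.45 / (1065 · 2577) = 20.7588 K

value=20.76 K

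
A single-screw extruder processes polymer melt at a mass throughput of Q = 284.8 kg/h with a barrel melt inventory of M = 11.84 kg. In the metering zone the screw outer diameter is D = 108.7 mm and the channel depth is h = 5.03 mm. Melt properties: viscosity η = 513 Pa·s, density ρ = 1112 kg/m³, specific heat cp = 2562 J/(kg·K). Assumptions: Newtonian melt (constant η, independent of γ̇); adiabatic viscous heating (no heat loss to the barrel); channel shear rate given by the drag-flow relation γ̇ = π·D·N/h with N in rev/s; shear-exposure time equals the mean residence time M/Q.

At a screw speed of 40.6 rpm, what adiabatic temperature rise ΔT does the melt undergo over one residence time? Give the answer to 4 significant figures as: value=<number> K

value=56.87 K

Throughput in SI: Q_s = 284.8 kg/h ÷ 3600 s/h = 0.0791111 kg/s
t_res = M / Q_s = 11.84 ÷ 0.0791111 = 149.663 s
Convert to SI: D = 0.1087 m, h = 0.00503 m, N = 40.6/60 = 0.676667 rev/s
Shear rate: γ̇ = πDN/h = π·0.1087·0.676667/0.00503 = 45.9395 s⁻¹
ΔT = η·γ̇²·t_res/(ρ·cp) = [513 × 45.9395² × 149.663] / [1112 × 2562] = 56.8748 K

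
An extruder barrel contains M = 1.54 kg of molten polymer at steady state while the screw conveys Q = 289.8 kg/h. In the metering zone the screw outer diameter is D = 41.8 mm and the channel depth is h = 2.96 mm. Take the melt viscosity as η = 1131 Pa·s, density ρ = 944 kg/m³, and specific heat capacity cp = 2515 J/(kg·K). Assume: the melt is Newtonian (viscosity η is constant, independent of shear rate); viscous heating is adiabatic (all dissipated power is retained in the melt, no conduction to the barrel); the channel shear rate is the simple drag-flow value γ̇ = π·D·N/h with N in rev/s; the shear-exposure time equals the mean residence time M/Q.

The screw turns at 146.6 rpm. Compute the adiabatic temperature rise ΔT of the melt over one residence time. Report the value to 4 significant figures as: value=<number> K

value=107.1 K

Q_s = Q / 3600 = 289.8 / 3600 = 0.0805 kg/s
Mean residence time: t_res = M/Q_s = 1.54 kg / 0.0805 kg/s = 19.1304 s
D = 41.8 mm = 0.0418 m;  h = 2.96 mm = 0.00296 m;  N = 146.6 rpm / 60 = 2.44333 rev/s
Shear rate: γ̇ = πDN/h = π·0.0418·2.44333/0.00296 = 108.397 s⁻¹
ΔT = η·γ̇²·t_res/(ρ·cp) = [1131 × 108.397² × 19.1304] / [944 × 2515] = 107.081 K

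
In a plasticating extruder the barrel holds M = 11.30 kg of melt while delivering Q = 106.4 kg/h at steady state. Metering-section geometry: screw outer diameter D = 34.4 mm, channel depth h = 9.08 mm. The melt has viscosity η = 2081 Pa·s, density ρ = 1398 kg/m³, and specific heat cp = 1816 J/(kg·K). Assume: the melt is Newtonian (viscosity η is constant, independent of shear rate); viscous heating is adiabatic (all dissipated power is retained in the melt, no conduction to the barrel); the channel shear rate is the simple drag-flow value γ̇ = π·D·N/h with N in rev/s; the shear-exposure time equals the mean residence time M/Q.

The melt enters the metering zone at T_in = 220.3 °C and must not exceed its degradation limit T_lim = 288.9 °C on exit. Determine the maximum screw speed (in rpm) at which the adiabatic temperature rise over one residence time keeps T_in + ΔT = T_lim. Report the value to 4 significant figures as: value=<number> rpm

Throughput in SI: Q_s = 106.4 kg/h ÷ 3600 s/h = 0.0295556 kg/s
t_res = M / Q_s = 11.30 / 0.0295556 = 382.331 s
Convert to metres: D = 0.0344 m, h = 0.00908 m
Allowable rise: ΔT_a = T_lim − T_in = 288.9 − 220.3 = 68.6 K
Invert ΔT = ηγ̇²t_res/(ρcp) for γ̇: γ̇_max² = ΔT_a ρ cp / (η t_res) = 68.6·1398·1816 / (2081·382.331) = 218.895 s⁻²
γ̇_max = sqrt(218.895) = 14.7951 s⁻¹
N_max = γ̇_max·h / (π·D) = 14.7951 · 0.00908 / (π · 0.0344) = 1.24307 rev/s = 74.5842 rpm

value=74.58 rpm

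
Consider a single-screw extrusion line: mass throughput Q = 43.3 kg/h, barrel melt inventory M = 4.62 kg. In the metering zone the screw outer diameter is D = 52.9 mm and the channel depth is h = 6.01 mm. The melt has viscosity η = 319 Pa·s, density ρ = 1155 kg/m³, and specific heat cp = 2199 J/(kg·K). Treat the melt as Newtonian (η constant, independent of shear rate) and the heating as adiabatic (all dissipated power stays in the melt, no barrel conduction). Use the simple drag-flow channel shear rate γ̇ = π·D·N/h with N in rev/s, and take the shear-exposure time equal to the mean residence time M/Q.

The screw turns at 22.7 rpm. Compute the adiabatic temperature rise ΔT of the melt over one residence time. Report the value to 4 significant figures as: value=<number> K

value=5.280 K

Q_s = Q / 3600 = 43.3 / 3600 = 0.0120278 kg/s
Mean residence time: t_res = M/Q_s = 4.62 kg / 0.0120278 kg/s = 384.111 s
Convert to SI: D = 0.0529 m, h = 0.00601 m, N = 22.7/60 = 0.378333 rev/s
Shear rate: γ̇ = πDN/h = π·0.0529·0.378333/0.00601 = 10.4618 s⁻¹
Adiabatic rise: ΔT = η γ̇² t_res / (ρ cp) = 319·(10.4618)²·384.111 / (1155·2199) = 5.28021 K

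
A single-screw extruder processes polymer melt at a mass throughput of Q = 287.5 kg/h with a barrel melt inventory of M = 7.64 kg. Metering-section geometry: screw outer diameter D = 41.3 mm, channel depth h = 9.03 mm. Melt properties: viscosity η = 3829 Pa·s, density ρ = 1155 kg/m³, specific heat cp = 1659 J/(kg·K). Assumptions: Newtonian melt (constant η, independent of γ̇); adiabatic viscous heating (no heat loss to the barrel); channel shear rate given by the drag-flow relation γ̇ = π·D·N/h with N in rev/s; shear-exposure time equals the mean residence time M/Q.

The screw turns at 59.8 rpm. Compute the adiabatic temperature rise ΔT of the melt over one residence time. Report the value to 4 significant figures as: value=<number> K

value=39.20 K

Throughput in SI: Q_s = 287.5 kg/h ÷ 3600 s/h = 0.0798611 kg/s
t_res = M / Q_s = 7.64 ÷ 0.0798611 = 95.6661 s
Geometry in metres: D = 41.3 mm → 0.0413 m, h = 9.03 mm → 0.00903 m; screw speed N = 59.8 rpm = 0.996667 rev/s
Shear rate: γ̇ = πDN/h = π·0.0413·0.996667/0.00903 = 14.3206 s⁻¹
ΔT = η·γ̇²·t_res/(ρ·cp) = [3829 × 14.3206² × 95.6661] / [1155 × 1659] = 39.2048 K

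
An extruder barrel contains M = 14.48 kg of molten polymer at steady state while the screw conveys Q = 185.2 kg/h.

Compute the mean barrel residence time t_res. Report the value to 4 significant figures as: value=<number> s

Convert throughput: Q = 185.2 kg/h = 185.2/3600 = 0.0514444 kg/s
Mean residence time: t_res = M/Q_s = 14.48 kg / 0.0514444 kg/s = 281.469 s

value=281.5 s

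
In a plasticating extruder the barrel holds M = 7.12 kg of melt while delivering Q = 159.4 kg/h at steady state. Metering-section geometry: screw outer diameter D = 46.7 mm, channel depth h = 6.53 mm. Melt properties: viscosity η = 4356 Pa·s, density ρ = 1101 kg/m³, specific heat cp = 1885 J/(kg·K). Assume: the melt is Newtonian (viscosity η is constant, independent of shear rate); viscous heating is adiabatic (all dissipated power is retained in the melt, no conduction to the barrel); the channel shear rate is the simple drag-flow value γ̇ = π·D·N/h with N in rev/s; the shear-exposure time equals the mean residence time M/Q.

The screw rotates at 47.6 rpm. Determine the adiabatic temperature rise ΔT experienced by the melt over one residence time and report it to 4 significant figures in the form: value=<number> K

value=107.2 K

Throughput in SI: Q_s = 159.4 kg/h ÷ 3600 s/h = 0.0442778 kg/s
t_res = M / Q_s = 7.12 ÷ 0.0442778 = 160.803 s
Geometry in metres: D = 46.7 mm → 0.0467 m, h = 6.53 mm → 0.00653 m; screw speed N = 47.6 rpm = 0.793333 rev/s
Shear rate: γ̇ = πDN/h = π·0.0467·0.793333/0.00653 = 17.8242 s⁻¹
ΔT = η·γ̇²·t_res/(ρ·cp) = [4356 × 17.8242² × 160.803] / [1101 × 1885] = 107.226 K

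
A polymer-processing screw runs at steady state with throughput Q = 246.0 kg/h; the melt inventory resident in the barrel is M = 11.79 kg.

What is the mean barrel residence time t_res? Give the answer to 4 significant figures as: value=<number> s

Q_s = Q / 3600 = 246.0 / 3600 = 0.0683333 kg/s
t_res = M / Q_s = 11.79 ÷ 0.0683333 = 172.537 s

value=172.5 s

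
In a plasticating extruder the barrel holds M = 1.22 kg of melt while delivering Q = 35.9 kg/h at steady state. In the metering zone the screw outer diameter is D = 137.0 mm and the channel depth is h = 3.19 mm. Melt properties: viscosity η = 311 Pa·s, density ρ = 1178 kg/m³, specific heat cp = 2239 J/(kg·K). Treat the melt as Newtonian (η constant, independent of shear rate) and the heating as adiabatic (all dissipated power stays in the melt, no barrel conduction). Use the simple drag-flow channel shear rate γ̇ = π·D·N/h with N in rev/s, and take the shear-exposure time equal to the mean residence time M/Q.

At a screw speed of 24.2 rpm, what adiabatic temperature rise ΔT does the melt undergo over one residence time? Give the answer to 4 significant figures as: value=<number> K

Convert throughput: Q = 35.9 kg/h = 35.9/3600 = 0.00997222 kg/s
t_res = M / Q_s = 1.22 ÷ 0.00997222 = 122.34 s
Convert to SI: D = 0.137 m, h = 0.00319 m, N = 24.2/60 = 0.403333 rev/s
γ̇ = π D N / h = (π)(0.137)(0.403333) / 0.00319 = 54.4182 s⁻¹
ΔT = η·γ̇²·t_res/(ρ·cp) = [311 × 54.4182² × 122.34] / [1178 × 2239] = 42.7186 K

value=42.72 K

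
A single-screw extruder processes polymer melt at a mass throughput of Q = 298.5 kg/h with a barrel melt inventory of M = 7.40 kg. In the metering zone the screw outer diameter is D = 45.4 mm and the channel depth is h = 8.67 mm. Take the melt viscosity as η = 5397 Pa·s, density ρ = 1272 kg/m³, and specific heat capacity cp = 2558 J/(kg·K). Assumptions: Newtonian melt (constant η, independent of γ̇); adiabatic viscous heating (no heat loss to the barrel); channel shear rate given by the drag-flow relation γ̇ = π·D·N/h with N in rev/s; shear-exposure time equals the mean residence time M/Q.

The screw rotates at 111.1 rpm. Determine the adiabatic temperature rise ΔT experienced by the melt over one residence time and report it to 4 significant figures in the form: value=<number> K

value=137.4 K

Convert throughput: Q = 298.5 kg/h = 298.5/3600 = 0.0829167 kg/s
Mean residence time: t_res = M/Q_s = 7.40 kg / 0.0829167 kg/s = 89.2462 s
D = 45.4 mm = 0.0454 m;  h = 8.67 mm = 0.00867 m;  N = 111.1 rpm / 60 = 1.85167 rev/s
Shear rate: γ̇ = πDN/h = π·0.0454·1.85167/0.00867 = 30.4614 s⁻¹
Adiabatic rise: ΔT = η γ̇² t_res / (ρ cp) = 5397·(30.4614)²·89.2462 / (1272·2558) = 137.358 K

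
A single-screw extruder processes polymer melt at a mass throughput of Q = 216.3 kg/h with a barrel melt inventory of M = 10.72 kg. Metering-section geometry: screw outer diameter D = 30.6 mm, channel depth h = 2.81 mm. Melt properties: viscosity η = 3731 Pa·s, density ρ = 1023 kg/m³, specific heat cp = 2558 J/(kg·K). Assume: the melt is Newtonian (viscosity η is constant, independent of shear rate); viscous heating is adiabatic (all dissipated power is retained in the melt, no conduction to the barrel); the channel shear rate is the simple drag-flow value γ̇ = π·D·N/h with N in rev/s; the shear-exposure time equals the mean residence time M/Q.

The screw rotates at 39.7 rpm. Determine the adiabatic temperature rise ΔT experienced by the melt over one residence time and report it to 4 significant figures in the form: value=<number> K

Convert throughput: Q = 216.3 kg/h = 216.3/3600 = 0.0600833 kg/s
t_res = M / Q_s = 10.72 ÷ 0.0600833 = 178.419 s
Convert to SI: D = 0.0306 m, h = 0.00281 m, N = 39.7/60 = 0.661667 rev/s
γ̇ = π D N / h = (π)(0.0306)(0.661667) / 0.00281 = 22.6362 s⁻¹
Adiabatic rise: ΔT = η γ̇² t_res / (ρ cp) = 3731·(22.6362)²·178.419 / (1023·2558) = 130.346 K

value=130.3 K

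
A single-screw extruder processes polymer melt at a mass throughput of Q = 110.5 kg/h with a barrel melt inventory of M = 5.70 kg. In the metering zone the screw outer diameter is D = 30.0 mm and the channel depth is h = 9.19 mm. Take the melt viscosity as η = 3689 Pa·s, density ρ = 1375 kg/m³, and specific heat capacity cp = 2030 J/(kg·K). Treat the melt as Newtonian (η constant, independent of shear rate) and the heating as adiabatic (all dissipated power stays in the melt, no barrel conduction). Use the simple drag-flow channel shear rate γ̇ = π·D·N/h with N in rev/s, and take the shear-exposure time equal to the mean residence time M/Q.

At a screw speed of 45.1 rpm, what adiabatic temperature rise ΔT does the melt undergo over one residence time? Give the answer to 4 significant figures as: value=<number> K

value=14.58 K

Q_s = Q / 3600 = 110.5 / 3600 = 0.0306944 kg/s
t_res = M / Q_s = 5.70 ÷ 0.0306944 = 185.701 s
Geometry in metres: D = 30.0 mm → 0.03 m, h = 9.19 mm → 0.00919 m; screw speed N = 45.1 rpm = 0.751667 rev/s
Shear rate: γ̇ = πDN/h = π·0.03·0.751667/0.00919 = 7.7087 s⁻¹
ΔT = η·γ̇²·t_res / (ρ·cp) = 3689 · (7.7087)² · 185.701 / (1375 · 2030) = 14.5843 K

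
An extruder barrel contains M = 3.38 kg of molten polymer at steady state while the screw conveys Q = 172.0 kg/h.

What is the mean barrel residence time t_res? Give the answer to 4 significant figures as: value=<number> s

Throughput in SI: Q_s = 172.0 kg/h ÷ 3600 s/h = 0.0477778 kg/s
t_res = M / Q_s = 3.38 / 0.0477778 = 70.7442 s

value=70.74 s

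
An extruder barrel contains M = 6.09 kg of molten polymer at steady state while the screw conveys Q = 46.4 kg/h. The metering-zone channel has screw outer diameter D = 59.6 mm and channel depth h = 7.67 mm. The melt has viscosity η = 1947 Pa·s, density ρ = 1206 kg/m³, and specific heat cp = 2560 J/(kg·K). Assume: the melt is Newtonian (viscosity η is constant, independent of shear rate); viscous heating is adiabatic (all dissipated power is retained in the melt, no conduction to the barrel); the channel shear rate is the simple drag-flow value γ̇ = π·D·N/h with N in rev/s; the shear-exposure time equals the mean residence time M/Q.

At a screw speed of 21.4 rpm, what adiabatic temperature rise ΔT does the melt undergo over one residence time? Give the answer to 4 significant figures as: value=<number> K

value=22.59 K

Convert throughput: Q = 46.4 kg/h = 46.4/3600 = 0.0128889 kg/s
t_res = M / Q_s = 6.09 / 0.0128889 = 472.5 s
Convert to SI: D = 0.0596 m, h = 0.00767 m, N = 21.4/60 = 0.356667 rev/s
γ̇ = π·D·N / h = π · 0.0596 · 0.356667 / 0.00767 = 8.70689 s⁻¹
ΔT = η·γ̇²·t_res/(ρ·cp) = [1947 × 8.70689² × 472.5] / [1206 × 2560] = 22.5895 K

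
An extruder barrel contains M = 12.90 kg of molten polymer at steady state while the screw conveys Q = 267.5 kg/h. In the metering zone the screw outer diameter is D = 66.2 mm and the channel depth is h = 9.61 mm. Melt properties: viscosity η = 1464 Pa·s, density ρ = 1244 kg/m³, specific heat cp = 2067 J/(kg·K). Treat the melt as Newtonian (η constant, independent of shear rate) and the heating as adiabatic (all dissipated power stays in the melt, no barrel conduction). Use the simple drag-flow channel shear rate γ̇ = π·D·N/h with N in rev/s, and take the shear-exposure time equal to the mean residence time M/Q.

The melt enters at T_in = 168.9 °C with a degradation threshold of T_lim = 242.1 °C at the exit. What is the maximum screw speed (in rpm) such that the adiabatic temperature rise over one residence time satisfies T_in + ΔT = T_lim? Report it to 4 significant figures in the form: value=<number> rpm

value=75.45 rpm

Q_s = Q / 3600 = 267.5 / 3600 = 0.0743056 kg/s
Mean residence time: t_res = M/Q_s = 12.90 kg / 0.0743056 kg/s = 173.607 s
D = 66.2 mm = 0.0662 m;  h = 9.61 mm = 0.00961 m
Allowable rise: ΔT_a = T_lim − T_in = 242.1 − 168.9 = 73.2 K
Invert ΔT = ηγ̇²t_res/(ρcp) for γ̇: γ̇_max² = ΔT_a ρ cp / (η t_res) = 73.2·1244·2067 / (1464·173.607) = 740.564 s⁻²
γ̇_max = √740.564 = 27.2133 s⁻¹
N_max = γ̇_max·h / (π·D) = 27.2133 · 0.00961 / (π · 0.0662) = 1.25747 rev/s = 75.448 rpm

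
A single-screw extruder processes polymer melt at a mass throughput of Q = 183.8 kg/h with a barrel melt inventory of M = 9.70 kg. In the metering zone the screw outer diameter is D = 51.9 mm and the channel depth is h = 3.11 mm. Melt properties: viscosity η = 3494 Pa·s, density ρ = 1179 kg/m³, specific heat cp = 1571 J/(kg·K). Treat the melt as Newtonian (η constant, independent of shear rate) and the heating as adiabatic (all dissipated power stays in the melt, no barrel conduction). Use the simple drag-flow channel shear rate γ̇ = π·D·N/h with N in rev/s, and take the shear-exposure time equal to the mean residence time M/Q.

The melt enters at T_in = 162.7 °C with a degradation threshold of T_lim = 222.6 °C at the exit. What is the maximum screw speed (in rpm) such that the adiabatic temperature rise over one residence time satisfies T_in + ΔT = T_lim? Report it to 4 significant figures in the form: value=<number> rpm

value=14.80 rpm

Throughput in SI: Q_s = 183.8 kg/h ÷ 3600 s/h = 0.0510556 kg/s
Mean residence time: t_res = M/Q_s = 9.70 kg / 0.0510556 kg/s = 189.989 s
D = 51.9 mm = 0.0519 m;  h = 3.11 mm = 0.00311 m
ΔT_a = T_lim − T_in = 222.6 − 162.7 = 59.9 K
γ̇_max² = ΔT_a·ρ·cp/(η·t_res) = 59.9·1179·1571/(3494·189.989) = 167.134 s⁻²
γ̇_max = √167.134 = 12.928 s⁻¹
Solve γ̇ = πDN/h for N: N_max = γ̇_max·h/(π·D) = 12.928 × 0.00311 / (π × 0.0519) = 0.24659 rev/s = 14.7954 rpm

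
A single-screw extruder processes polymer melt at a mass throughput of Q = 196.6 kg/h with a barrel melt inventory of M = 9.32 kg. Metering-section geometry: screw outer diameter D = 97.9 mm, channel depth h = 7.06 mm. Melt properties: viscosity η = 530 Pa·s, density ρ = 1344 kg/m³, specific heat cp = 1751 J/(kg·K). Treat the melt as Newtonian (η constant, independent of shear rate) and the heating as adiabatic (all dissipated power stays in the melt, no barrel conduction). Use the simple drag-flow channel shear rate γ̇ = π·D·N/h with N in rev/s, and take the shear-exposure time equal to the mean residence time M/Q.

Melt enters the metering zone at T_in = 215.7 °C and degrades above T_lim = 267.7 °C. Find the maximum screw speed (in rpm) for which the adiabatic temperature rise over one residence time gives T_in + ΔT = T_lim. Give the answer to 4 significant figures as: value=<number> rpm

Convert throughput: Q = 196.6 kg/h = 196.6/3600 = 0.0546111 kg/s
t_res = M / Q_s = 9.32 / 0.0546111 = 170.661 s
Convert to metres: D = 0.0979 m, h = 0.00706 m
ΔT_a = T_lim − T_in = 267.7 − 215.7 = 52 K
γ̇_max² = ΔT_a·ρ·cp/(η·t_res) = 52·1344·1751/(530·170.661) = 1352.94 s⁻²
γ̇_max = sqrt(1352.94) = 36.7823 s⁻¹
N_max = γ̇_max·h / (π·D) = 36.7823 · 0.00706 / (π · 0.0979) = 0.844328 rev/s = 50.6597 rpm

value=50.66 rpm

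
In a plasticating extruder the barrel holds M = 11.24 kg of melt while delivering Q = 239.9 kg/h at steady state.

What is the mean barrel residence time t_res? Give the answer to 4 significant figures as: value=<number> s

value=168.7 s

Throughput in SI: Q_s = 239.9 kg/h ÷ 3600 s/h = 0.0666389 kg/s
Mean residence time: t_res = M/Q_s = 11.24 kg / 0.0666389 kg/s = 168.67 s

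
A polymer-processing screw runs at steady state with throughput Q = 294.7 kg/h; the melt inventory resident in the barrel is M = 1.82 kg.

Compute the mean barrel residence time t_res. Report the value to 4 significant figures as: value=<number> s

Q_s = Q / 3600 = 294.7 / 3600 = 0.0818611 kg/s
t_res = M / Q_s = 1.82 / 0.0818611 = 22.2328 s

value=22.23 s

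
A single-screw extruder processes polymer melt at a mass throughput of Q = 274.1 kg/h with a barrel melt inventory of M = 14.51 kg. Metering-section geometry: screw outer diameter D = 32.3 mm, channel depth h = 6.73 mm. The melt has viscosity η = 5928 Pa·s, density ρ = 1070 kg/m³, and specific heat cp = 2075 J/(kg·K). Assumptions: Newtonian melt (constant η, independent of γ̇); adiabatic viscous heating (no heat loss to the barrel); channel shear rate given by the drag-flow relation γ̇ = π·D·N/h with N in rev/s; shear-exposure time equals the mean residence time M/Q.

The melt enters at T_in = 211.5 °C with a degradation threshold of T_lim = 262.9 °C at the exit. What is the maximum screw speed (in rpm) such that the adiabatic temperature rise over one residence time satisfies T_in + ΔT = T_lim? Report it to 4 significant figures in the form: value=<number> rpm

value=40.00 rpm

Convert throughput: Q = 274.1 kg/h = 274.1/3600 = 0.0761389 kg/s
t_res = M / Q_s = 14.51 / 0.0761389 = 190.573 s
Geometry in SI: D = 32.3 mm → 0.0323 m, h = 6.73 mm → 0.00673 m
ΔT_a = T_lim − T_in = 262.9 °C − 211.5 °C = 51.4 K
γ̇_max² = ΔT_a·ρ·cp / (η·t_res) = [51.4 × 1070 × 2075] / [5928 × 190.573] = 101.017 s⁻²
γ̇_max = sqrt(101.017) = 10.0507 s⁻¹
N_max = γ̇_max h / (πD) = 10.0507·0.00673/(π·0.0323) = 0.666593 rev/s → ×60 = 39.9956 rpm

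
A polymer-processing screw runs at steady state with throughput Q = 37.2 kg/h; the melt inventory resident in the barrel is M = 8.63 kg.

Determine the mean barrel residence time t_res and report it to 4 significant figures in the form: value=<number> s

value=835.2 s

Throughput in SI: Q_s = 37.2 kg/h ÷ 3600 s/h = 0.0103333 kg/s
t_res = M / Q_s = 8.63 / 0.0103333 = 835.161 s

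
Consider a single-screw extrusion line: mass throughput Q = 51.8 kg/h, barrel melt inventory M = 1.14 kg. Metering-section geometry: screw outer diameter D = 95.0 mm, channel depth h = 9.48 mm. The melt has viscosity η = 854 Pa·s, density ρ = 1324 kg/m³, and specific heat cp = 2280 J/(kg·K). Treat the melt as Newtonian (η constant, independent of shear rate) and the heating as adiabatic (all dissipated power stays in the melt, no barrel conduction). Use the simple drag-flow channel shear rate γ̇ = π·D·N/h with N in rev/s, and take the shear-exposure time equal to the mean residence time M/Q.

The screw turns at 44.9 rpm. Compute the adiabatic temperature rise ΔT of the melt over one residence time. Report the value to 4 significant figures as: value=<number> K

value=12.44 K

Convert throughput: Q = 51.8 kg/h = 51.8/3600 = 0.0143889 kg/s
t_res = M / Q_s = 1.14 ÷ 0.0143889 = 79.2278 s
D = 95.0 mm = 0.095 m;  h = 9.48 mm = 0.00948 m;  N = 44.9 rpm / 60 = 0.748333 rev/s
γ̇ = π·D·N / h = π · 0.095 · 0.748333 / 0.00948 = 23.5592 s⁻¹
Adiabatic rise: ΔT = η γ̇² t_res / (ρ cp) = 854·(23.5592)²·79.2278 / (1324·2280) = 12.4404 K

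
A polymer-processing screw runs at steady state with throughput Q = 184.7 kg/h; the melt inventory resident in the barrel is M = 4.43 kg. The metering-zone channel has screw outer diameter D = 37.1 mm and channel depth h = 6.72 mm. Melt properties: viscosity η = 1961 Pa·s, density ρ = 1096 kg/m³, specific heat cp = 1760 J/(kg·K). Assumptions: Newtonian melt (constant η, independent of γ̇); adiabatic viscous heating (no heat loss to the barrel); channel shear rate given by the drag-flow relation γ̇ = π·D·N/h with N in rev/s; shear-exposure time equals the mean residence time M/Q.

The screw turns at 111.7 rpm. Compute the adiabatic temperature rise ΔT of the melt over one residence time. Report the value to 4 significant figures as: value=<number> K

Q_s = Q / 3600 = 184.7 / 3600 = 0.0513056 kg/s
t_res = M / Q_s = 4.43 / 0.0513056 = 86.3454 s
D = 37.1 mm = 0.0371 m;  h = 6.72 mm = 0.00672 m;  N = 111.7 rpm / 60 = 1.86167 rev/s
Shear rate: γ̇ = πDN/h = π·0.0371·1.86167/0.00672 = 32.2891 s⁻¹
ΔT = η·γ̇²·t_res/(ρ·cp) = [1961 × 32.2891² × 86.3454] / [1096 × 1760] = 91.518 K

value=91.52 K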